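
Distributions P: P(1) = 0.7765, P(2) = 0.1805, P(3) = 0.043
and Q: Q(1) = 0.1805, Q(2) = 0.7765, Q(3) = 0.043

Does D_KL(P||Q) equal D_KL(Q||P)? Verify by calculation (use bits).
D_KL(P||Q) = 1.2546 bits, D_KL(Q||P) = 1.2546 bits. Yes — for this pair D_KL(P||Q) = D_KL(Q||P).

D_KL(P||Q) = Σ P(x) log₂(P(x)/Q(x))

Computing term by term:
  P(1)·log₂(P(1)/Q(1)) = 0.7765·log₂(0.7765/0.1805) = 1.63452
  P(2)·log₂(P(2)/Q(2)) = 0.1805·log₂(0.1805/0.7765) = -0.37995
  P(3)·log₂(P(3)/Q(3)) = 0.043·log₂(0.043/0.043) = 0.00000

D_KL(P||Q) = 1.63452 - 0.37995 + 0.00000 = 1.25457 ≈ 1.2546 bits

D_KL(Q||P) = Σ Q(x) log₂(Q(x)/P(x))

Computing term by term:
  Q(1)·log₂(Q(1)/P(1)) = 0.1805·log₂(0.1805/0.7765) = -0.37995
  Q(2)·log₂(Q(2)/P(2)) = 0.7765·log₂(0.7765/0.1805) = 1.63452
  Q(3)·log₂(Q(3)/P(3)) = 0.043·log₂(0.043/0.043) = 0.00000

D_KL(Q||P) = -0.37995 + 1.63452 + 0.00000 = 1.25457 ≈ 1.2546 bits

These ARE equal here. Q is P with outcomes relabeled (Q(1) = P(2), Q(2) = P(1)) by a relabeling that is its own inverse, so the two sums contain exactly the same terms in a different order. This is a special case — KL divergence is not symmetric in general: D_KL(P||Q) ≠ D_KL(Q||P) for most P, Q.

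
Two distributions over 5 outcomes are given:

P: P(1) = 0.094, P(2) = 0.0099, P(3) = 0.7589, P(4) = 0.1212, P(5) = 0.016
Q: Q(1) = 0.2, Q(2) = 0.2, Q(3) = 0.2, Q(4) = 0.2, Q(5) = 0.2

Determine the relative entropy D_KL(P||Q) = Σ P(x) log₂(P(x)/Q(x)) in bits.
1.1689 bits

D_KL(P||Q) = Σ P(x) log₂(P(x)/Q(x))

Computing term by term:
  P(1)·log₂(P(1)/Q(1)) = 0.094·log₂(0.094/0.2) = -0.10239
  P(2)·log₂(P(2)/Q(2)) = 0.0099·log₂(0.0099/0.2) = -0.04293
  P(3)·log₂(P(3)/Q(3)) = 0.7589·log₂(0.7589/0.2) = 1.46006
  P(4)·log₂(P(4)/Q(4)) = 0.1212·log₂(0.1212/0.2) = -0.08758
  P(5)·log₂(P(5)/Q(5)) = 0.016·log₂(0.016/0.2) = -0.05830

D_KL(P||Q) = -0.10239 - 0.04293 + 1.46006 - 0.08758 - 0.05830 = 1.16886 ≈ 1.1689 bits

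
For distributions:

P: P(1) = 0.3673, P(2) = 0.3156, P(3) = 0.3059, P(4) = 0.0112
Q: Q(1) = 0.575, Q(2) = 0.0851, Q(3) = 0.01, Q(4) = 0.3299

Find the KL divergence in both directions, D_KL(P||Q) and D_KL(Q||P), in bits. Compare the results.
D_KL(P||Q) = 1.8142 bits, D_KL(Q||P) = 1.7716 bits. D_KL(P||Q) is larger than D_KL(Q||P) by 0.0426 bits; the two directions differ.

D_KL(P||Q) = Σ P(x) log₂(P(x)/Q(x))

Computing term by term:
  P(1)·log₂(P(1)/Q(1)) = 0.3673·log₂(0.3673/0.575) = -0.23750
  P(2)·log₂(P(2)/Q(2)) = 0.3156·log₂(0.3156/0.0851) = 0.59676
  P(3)·log₂(P(3)/Q(3)) = 0.3059·log₂(0.3059/0.01) = 1.50961
  P(4)·log₂(P(4)/Q(4)) = 0.0112·log₂(0.0112/0.3299) = -0.05466

D_KL(P||Q) = -0.23750 + 0.59676 + 1.50961 - 0.05466 = 1.81421 ≈ 1.8142 bits

D_KL(Q||P) = Σ Q(x) log₂(Q(x)/P(x))

Computing term by term:
  Q(1)·log₂(Q(1)/P(1)) = 0.575·log₂(0.575/0.3673) = 0.37180
  Q(2)·log₂(Q(2)/P(2)) = 0.0851·log₂(0.0851/0.3156) = -0.16091
  Q(3)·log₂(Q(3)/P(3)) = 0.01·log₂(0.01/0.3059) = -0.04935
  Q(4)·log₂(Q(4)/P(4)) = 0.3299·log₂(0.3299/0.0112) = 1.61006

D_KL(Q||P) = 0.37180 - 0.16091 - 0.04935 + 1.61006 = 1.77160 ≈ 1.7716 bits

These are NOT equal (difference: 0.0426 bits). KL divergence is asymmetric: D_KL(P||Q) ≠ D_KL(Q||P) in general.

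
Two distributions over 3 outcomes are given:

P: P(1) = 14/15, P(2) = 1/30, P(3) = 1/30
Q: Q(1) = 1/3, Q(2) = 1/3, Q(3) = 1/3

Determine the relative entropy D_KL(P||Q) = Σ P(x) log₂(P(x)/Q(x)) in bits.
1.1649 bits

D_KL(P||Q) = Σ P(x) log₂(P(x)/Q(x))

Computing term by term:
  P(1)·log₂(P(1)/Q(1)) = (14/15)·log₂((14/15)/(1/3)) = 1.38640
  P(2)·log₂(P(2)/Q(2)) = (1/30)·log₂((1/30)/(1/3)) = -0.11073
  P(3)·log₂(P(3)/Q(3)) = (1/30)·log₂((1/30)/(1/3)) = -0.11073

D_KL(P||Q) = 1.38640 - 0.11073 - 0.11073 = 1.16494 ≈ 1.1649 bits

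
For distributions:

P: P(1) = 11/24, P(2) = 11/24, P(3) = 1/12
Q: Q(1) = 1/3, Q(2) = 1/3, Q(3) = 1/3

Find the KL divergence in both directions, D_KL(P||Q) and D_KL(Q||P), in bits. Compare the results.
D_KL(P||Q) = 0.2545 bits, D_KL(Q||P) = 0.3604 bits. D_KL(Q||P) is larger than D_KL(P||Q) by 0.1059 bits; the two directions differ.

D_KL(P||Q) = Σ P(x) log₂(P(x)/Q(x))

Computing term by term:
  P(1)·log₂(P(1)/Q(1)) = (11/24)·log₂((11/24)/(1/3)) = 0.21057
  P(2)·log₂(P(2)/Q(2)) = (11/24)·log₂((11/24)/(1/3)) = 0.21057
  P(3)·log₂(P(3)/Q(3)) = (1/12)·log₂((1/12)/(1/3)) = -0.16667

D_KL(P||Q) = 0.21057 + 0.21057 - 0.16667 = 0.25447 ≈ 0.2545 bits

D_KL(Q||P) = Σ Q(x) log₂(Q(x)/P(x))

Computing term by term:
  Q(1)·log₂(Q(1)/P(1)) = (1/3)·log₂((1/3)/(11/24)) = -0.15314
  Q(2)·log₂(Q(2)/P(2)) = (1/3)·log₂((1/3)/(11/24)) = -0.15314
  Q(3)·log₂(Q(3)/P(3)) = (1/3)·log₂((1/3)/(1/12)) = 0.66667

D_KL(Q||P) = -0.15314 - 0.15314 + 0.66667 = 0.36039 ≈ 0.3604 bits

These are NOT equal (difference: 0.1059 bits). KL divergence is asymmetric: D_KL(P||Q) ≠ D_KL(Q||P) in general.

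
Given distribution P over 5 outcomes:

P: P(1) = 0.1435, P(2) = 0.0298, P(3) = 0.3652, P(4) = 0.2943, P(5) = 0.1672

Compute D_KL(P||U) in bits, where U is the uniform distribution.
0.2875 bits

U(i) = 1/5 for all i

D_KL(P||U) = Σ P(x) log₂(P(x) / (1/5))
           = Σ P(x) log₂(P(x)) + log₂(5)
           = log₂(5) - H(P)

H(P) = -Σ P(x) log₂(P(x)):
  -P(1)·log₂(P(1)) = -(0.1435)·log₂(0.1435) = 0.40193
  -P(2)·log₂(P(2)) = -(0.0298)·log₂(0.0298) = 0.15104
  -P(3)·log₂(P(3)) = -(0.3652)·log₂(0.3652) = 0.53072
  -P(4)·log₂(P(4)) = -(0.2943)·log₂(0.2943) = 0.51933
  -P(5)·log₂(P(5)) = -(0.1672)·log₂(0.1672) = 0.43144
H(P) = 0.40193 + 0.15104 + 0.53072 + 0.51933 + 0.43144 = 2.03446 bits

log₂(5) = 2.32193 bits

D_KL(P||U) = 2.32193 - 2.03446 = 0.28747 ≈ 0.2875 bits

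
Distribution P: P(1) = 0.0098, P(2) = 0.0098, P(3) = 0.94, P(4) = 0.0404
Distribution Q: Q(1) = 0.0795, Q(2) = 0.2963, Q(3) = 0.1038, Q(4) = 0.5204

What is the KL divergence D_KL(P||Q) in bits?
2.7614 bits

D_KL(P||Q) = Σ P(x) log₂(P(x)/Q(x))

Computing term by term:
  P(1)·log₂(P(1)/Q(1)) = 0.0098·log₂(0.0098/0.0795) = -0.02960
  P(2)·log₂(P(2)/Q(2)) = 0.0098·log₂(0.0098/0.2963) = -0.04820
  P(3)·log₂(P(3)/Q(3)) = 0.94·log₂(0.94/0.1038) = 2.98812
  P(4)·log₂(P(4)/Q(4)) = 0.0404·log₂(0.0404/0.5204) = -0.14896

D_KL(P||Q) = -0.02960 - 0.04820 + 2.98812 - 0.14896 = 2.76136 ≈ 2.7614 bits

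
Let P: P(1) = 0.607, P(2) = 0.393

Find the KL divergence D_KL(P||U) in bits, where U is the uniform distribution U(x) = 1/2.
0.0333 bits

U(i) = 1/2 for all i

D_KL(P||U) = Σ P(x) log₂(P(x) / (1/2))
           = Σ P(x) log₂(P(x)) + log₂(2)
           = log₂(2) - H(P)

H(P) = -Σ P(x) log₂(P(x)):
  -P(1)·log₂(P(1)) = -(0.607)·log₂(0.607) = 0.43718
  -P(2)·log₂(P(2)) = -(0.393)·log₂(0.393) = 0.52953
H(P) = 0.43718 + 0.52953 = 0.96671 bits

log₂(2) = 1.00000 bits

D_KL(P||U) = 1.00000 - 0.96671 = 0.03329 ≈ 0.0333 bits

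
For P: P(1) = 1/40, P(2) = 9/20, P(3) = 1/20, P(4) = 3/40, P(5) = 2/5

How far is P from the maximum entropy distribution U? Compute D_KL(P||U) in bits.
0.6453 bits

U(i) = 1/5 for all i

D_KL(P||U) = Σ P(x) log₂(P(x) / (1/5))
           = Σ P(x) log₂(P(x)) + log₂(5)
           = log₂(5) - H(P)

H(P) = -Σ P(x) log₂(P(x)):
  -P(1)·log₂(P(1)) = -(1/40)·log₂(1/40) = 0.13305
  -P(2)·log₂(P(2)) = -(9/20)·log₂(9/20) = 0.51840
  -P(3)·log₂(P(3)) = -(1/20)·log₂(1/20) = 0.21610
  -P(4)·log₂(P(4)) = -(3/40)·log₂(3/40) = 0.28027
  -P(5)·log₂(P(5)) = -(2/5)·log₂(2/5) = 0.52877
H(P) = 0.13305 + 0.51840 + 0.21610 + 0.28027 + 0.52877 = 1.67659 bits

log₂(5) = 2.32193 bits

D_KL(P||U) = 2.32193 - 1.67659 = 0.64534 ≈ 0.6453 bits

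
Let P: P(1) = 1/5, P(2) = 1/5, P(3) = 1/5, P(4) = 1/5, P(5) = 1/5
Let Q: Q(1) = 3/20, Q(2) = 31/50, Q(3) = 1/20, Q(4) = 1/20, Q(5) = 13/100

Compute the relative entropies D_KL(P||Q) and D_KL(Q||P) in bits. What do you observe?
D_KL(P||Q) = 0.6809 bits, D_KL(Q||P) = 0.6690 bits. The two directions give different values (D_KL(P||Q) exceeds D_KL(Q||P) by 0.0119 bits): KL divergence is asymmetric.

D_KL(P||Q) = Σ P(x) log₂(P(x)/Q(x))

Computing term by term:
  P(1)·log₂(P(1)/Q(1)) = (1/5)·log₂((1/5)/(3/20)) = 0.08301
  P(2)·log₂(P(2)/Q(2)) = (1/5)·log₂((1/5)/(31/50)) = -0.32645
  P(3)·log₂(P(3)/Q(3)) = (1/5)·log₂((1/5)/(1/20)) = 0.40000
  P(4)·log₂(P(4)/Q(4)) = (1/5)·log₂((1/5)/(1/20)) = 0.40000
  P(5)·log₂(P(5)/Q(5)) = (1/5)·log₂((1/5)/(13/100)) = 0.12430

D_KL(P||Q) = 0.08301 - 0.32645 + 0.40000 + 0.40000 + 0.12430 = 0.68086 ≈ 0.6809 bits

D_KL(Q||P) = Σ Q(x) log₂(Q(x)/P(x))

Computing term by term:
  Q(1)·log₂(Q(1)/P(1)) = (3/20)·log₂((3/20)/(1/5)) = -0.06226
  Q(2)·log₂(Q(2)/P(2)) = (31/50)·log₂((31/50)/(1/5)) = 1.01201
  Q(3)·log₂(Q(3)/P(3)) = (1/20)·log₂((1/20)/(1/5)) = -0.10000
  Q(4)·log₂(Q(4)/P(4)) = (1/20)·log₂((1/20)/(1/5)) = -0.10000
  Q(5)·log₂(Q(5)/P(5)) = (13/100)·log₂((13/100)/(1/5)) = -0.08079

D_KL(Q||P) = -0.06226 + 1.01201 - 0.10000 - 0.10000 - 0.08079 = 0.66896 ≈ 0.6690 bits

These are NOT equal (difference: 0.0119 bits). KL divergence is asymmetric: D_KL(P||Q) ≠ D_KL(Q||P) in general.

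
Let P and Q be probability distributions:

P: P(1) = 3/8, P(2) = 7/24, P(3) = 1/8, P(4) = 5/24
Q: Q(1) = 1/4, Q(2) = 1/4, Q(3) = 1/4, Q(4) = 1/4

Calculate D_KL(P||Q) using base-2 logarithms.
0.1044 bits

D_KL(P||Q) = Σ P(x) log₂(P(x)/Q(x))

Computing term by term:
  P(1)·log₂(P(1)/Q(1)) = (3/8)·log₂((3/8)/(1/4)) = 0.21936
  P(2)·log₂(P(2)/Q(2)) = (7/24)·log₂((7/24)/(1/4)) = 0.06486
  P(3)·log₂(P(3)/Q(3)) = (1/8)·log₂((1/8)/(1/4)) = -0.12500
  P(4)·log₂(P(4)/Q(4)) = (5/24)·log₂((5/24)/(1/4)) = -0.05480

D_KL(P||Q) = 0.21936 + 0.06486 - 0.12500 - 0.05480 = 0.10442 ≈ 0.1044 bits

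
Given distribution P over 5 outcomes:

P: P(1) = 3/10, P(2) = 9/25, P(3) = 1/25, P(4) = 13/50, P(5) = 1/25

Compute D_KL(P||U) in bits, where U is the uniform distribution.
0.3934 bits

U(i) = 1/5 for all i

D_KL(P||U) = Σ P(x) log₂(P(x) / (1/5))
           = Σ P(x) log₂(P(x)) + log₂(5)
           = log₂(5) - H(P)

H(P) = -Σ P(x) log₂(P(x)):
  -P(1)·log₂(P(1)) = -(3/10)·log₂(3/10) = 0.52109
  -P(2)·log₂(P(2)) = -(9/25)·log₂(9/25) = 0.53062
  -P(3)·log₂(P(3)) = -(1/25)·log₂(1/25) = 0.18575
  -P(4)·log₂(P(4)) = -(13/50)·log₂(13/50) = 0.50529
  -P(5)·log₂(P(5)) = -(1/25)·log₂(1/25) = 0.18575
H(P) = 0.52109 + 0.53062 + 0.18575 + 0.50529 + 0.18575 = 1.92850 bits

log₂(5) = 2.32193 bits

D_KL(P||U) = 2.32193 - 1.92850 = 0.39343 ≈ 0.3934 bits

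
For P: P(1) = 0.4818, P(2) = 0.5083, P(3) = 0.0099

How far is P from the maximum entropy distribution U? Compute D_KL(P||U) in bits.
0.5152 bits

U(i) = 1/3 for all i

D_KL(P||U) = Σ P(x) log₂(P(x) / (1/3))
           = Σ P(x) log₂(P(x)) + log₂(3)
           = log₂(3) - H(P)

H(P) = -Σ P(x) log₂(P(x)):
  -P(1)·log₂(P(1)) = -(0.4818)·log₂(0.4818) = 0.50757
  -P(2)·log₂(P(2)) = -(0.5083)·log₂(0.5083) = 0.49623
  -P(3)·log₂(P(3)) = -(0.0099)·log₂(0.0099) = 0.06592
H(P) = 0.50757 + 0.49623 + 0.06592 = 1.06972 bits

log₂(3) = 1.58496 bits

D_KL(P||U) = 1.58496 - 1.06972 = 0.51524 ≈ 0.5152 bits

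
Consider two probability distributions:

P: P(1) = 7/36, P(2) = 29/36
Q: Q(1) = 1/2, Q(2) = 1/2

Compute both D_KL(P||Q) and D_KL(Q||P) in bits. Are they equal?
D_KL(P||Q) = 0.2893 bits, D_KL(Q||P) = 0.3373 bits. No, they are not equal.

D_KL(P||Q) = Σ P(x) log₂(P(x)/Q(x))

Computing term by term:
  P(1)·log₂(P(1)/Q(1)) = (7/36)·log₂((7/36)/(1/2)) = -0.26494
  P(2)·log₂(P(2)/Q(2)) = (29/36)·log₂((29/36)/(1/2)) = 0.55427

D_KL(P||Q) = -0.26494 + 0.55427 = 0.28933 ≈ 0.2893 bits

D_KL(Q||P) = Σ Q(x) log₂(Q(x)/P(x))

Computing term by term:
  Q(1)·log₂(Q(1)/P(1)) = (1/2)·log₂((1/2)/(7/36)) = 0.68129
  Q(2)·log₂(Q(2)/P(2)) = (1/2)·log₂((1/2)/(29/36)) = -0.34403

D_KL(Q||P) = 0.68129 - 0.34403 = 0.33726 ≈ 0.3373 bits

These are NOT equal (difference: 0.0480 bits). KL divergence is asymmetric: D_KL(P||Q) ≠ D_KL(Q||P) in general.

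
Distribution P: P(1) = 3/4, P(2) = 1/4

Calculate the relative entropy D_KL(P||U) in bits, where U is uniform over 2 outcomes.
0.1887 bits

U(i) = 1/2 for all i

D_KL(P||U) = Σ P(x) log₂(P(x) / (1/2))
           = Σ P(x) log₂(P(x)) + log₂(2)
           = log₂(2) - H(P)

H(P) = -Σ P(x) log₂(P(x)):
  -P(1)·log₂(P(1)) = -(3/4)·log₂(3/4) = 0.31128
  -P(2)·log₂(P(2)) = -(1/4)·log₂(1/4) = 0.50000
H(P) = 0.31128 + 0.50000 = 0.81128 bits

log₂(2) = 1.00000 bits

D_KL(P||U) = 1.00000 - 0.81128 = 0.18872 ≈ 0.1887 bits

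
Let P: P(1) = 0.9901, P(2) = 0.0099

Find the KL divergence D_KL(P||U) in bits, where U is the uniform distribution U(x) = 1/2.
0.9199 bits

U(i) = 1/2 for all i

D_KL(P||U) = Σ P(x) log₂(P(x) / (1/2))
           = Σ P(x) log₂(P(x)) + log₂(2)
           = log₂(2) - H(P)

H(P) = -Σ P(x) log₂(P(x)):
  -P(1)·log₂(P(1)) = -(0.9901)·log₂(0.9901) = 0.01421
  -P(2)·log₂(P(2)) = -(0.0099)·log₂(0.0099) = 0.06592
H(P) = 0.01421 + 0.06592 = 0.08013 bits

log₂(2) = 1.00000 bits

D_KL(P||U) = 1.00000 - 0.08013 = 0.91987 ≈ 0.9199 bits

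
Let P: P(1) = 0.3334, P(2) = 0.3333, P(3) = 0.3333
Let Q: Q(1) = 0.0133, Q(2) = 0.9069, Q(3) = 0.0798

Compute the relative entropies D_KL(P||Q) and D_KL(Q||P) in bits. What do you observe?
D_KL(P||Q) = 1.7556 bits, D_KL(Q||P) = 1.0833 bits. The two directions give different values (D_KL(P||Q) exceeds D_KL(Q||P) by 0.6723 bits): KL divergence is asymmetric.

D_KL(P||Q) = Σ P(x) log₂(P(x)/Q(x))

Computing term by term:
  P(1)·log₂(P(1)/Q(1)) = 0.3334·log₂(0.3334/0.0133) = 1.54956
  P(2)·log₂(P(2)/Q(2)) = 0.3333·log₂(0.3333/0.9069) = -0.48133
  P(3)·log₂(P(3)/Q(3)) = 0.3333·log₂(0.3333/0.0798) = 0.68738

D_KL(P||Q) = 1.54956 - 0.48133 + 0.68738 = 1.75561 ≈ 1.7556 bits

D_KL(Q||P) = Σ Q(x) log₂(Q(x)/P(x))

Computing term by term:
  Q(1)·log₂(Q(1)/P(1)) = 0.0133·log₂(0.0133/0.3334) = -0.06182
  Q(2)·log₂(Q(2)/P(2)) = 0.9069·log₂(0.9069/0.3333) = 1.30967
  Q(3)·log₂(Q(3)/P(3)) = 0.0798·log₂(0.0798/0.3333) = -0.16458

D_KL(Q||P) = -0.06182 + 1.30967 - 0.16458 = 1.08327 ≈ 1.0833 bits

These are NOT equal (difference: 0.6723 bits). KL divergence is asymmetric: D_KL(P||Q) ≠ D_KL(Q||P) in general.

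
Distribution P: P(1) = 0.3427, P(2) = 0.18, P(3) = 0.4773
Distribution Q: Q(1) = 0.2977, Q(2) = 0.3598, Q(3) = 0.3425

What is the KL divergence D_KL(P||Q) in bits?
0.1183 bits

D_KL(P||Q) = Σ P(x) log₂(P(x)/Q(x))

Computing term by term:
  P(1)·log₂(P(1)/Q(1)) = 0.3427·log₂(0.3427/0.2977) = 0.06960
  P(2)·log₂(P(2)/Q(2)) = 0.18·log₂(0.18/0.3598) = -0.17986
  P(3)·log₂(P(3)/Q(3)) = 0.4773·log₂(0.4773/0.3425) = 0.22853

D_KL(P||Q) = 0.06960 - 0.17986 + 0.22853 = 0.11827 ≈ 0.1183 bits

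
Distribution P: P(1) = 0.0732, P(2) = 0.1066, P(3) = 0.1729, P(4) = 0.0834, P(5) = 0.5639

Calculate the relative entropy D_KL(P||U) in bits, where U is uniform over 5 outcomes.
0.4988 bits

U(i) = 1/5 for all i

D_KL(P||U) = Σ P(x) log₂(P(x) / (1/5))
           = Σ P(x) log₂(P(x)) + log₂(5)
           = log₂(5) - H(P)

H(P) = -Σ P(x) log₂(P(x)):
  -P(1)·log₂(P(1)) = -(0.0732)·log₂(0.0732) = 0.27611
  -P(2)·log₂(P(2)) = -(0.1066)·log₂(0.1066) = 0.34429
  -P(3)·log₂(P(3)) = -(0.1729)·log₂(0.1729) = 0.43778
  -P(4)·log₂(P(4)) = -(0.0834)·log₂(0.0834) = 0.29889
  -P(5)·log₂(P(5)) = -(0.5639)·log₂(0.5639) = 0.46606
H(P) = 0.27611 + 0.34429 + 0.43778 + 0.29889 + 0.46606 = 1.82313 bits

log₂(5) = 2.32193 bits

D_KL(P||U) = 2.32193 - 1.82313 = 0.49880 ≈ 0.4988 bits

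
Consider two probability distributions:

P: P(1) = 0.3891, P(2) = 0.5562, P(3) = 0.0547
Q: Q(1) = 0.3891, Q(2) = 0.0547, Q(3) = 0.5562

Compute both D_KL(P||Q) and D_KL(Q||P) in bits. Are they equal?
D_KL(P||Q) = 1.6780 bits, D_KL(Q||P) = 1.6780 bits. Yes, in this case they are equal (although KL divergence is not symmetric in general).

D_KL(P||Q) = Σ P(x) log₂(P(x)/Q(x))

Computing term by term:
  P(1)·log₂(P(1)/Q(1)) = 0.3891·log₂(0.3891/0.3891) = 0.00000
  P(2)·log₂(P(2)/Q(2)) = 0.5562·log₂(0.5562/0.0547) = 1.86104
  P(3)·log₂(P(3)/Q(3)) = 0.0547·log₂(0.0547/0.5562) = -0.18303

D_KL(P||Q) = 0.00000 + 1.86104 - 0.18303 = 1.67801 ≈ 1.6780 bits

D_KL(Q||P) = Σ Q(x) log₂(Q(x)/P(x))

Computing term by term:
  Q(1)·log₂(Q(1)/P(1)) = 0.3891·log₂(0.3891/0.3891) = 0.00000
  Q(2)·log₂(Q(2)/P(2)) = 0.0547·log₂(0.0547/0.5562) = -0.18303
  Q(3)·log₂(Q(3)/P(3)) = 0.5562·log₂(0.5562/0.0547) = 1.86104

D_KL(Q||P) = 0.00000 - 0.18303 + 1.86104 = 1.67801 ≈ 1.6780 bits

These ARE equal here. Q is P with outcomes relabeled (Q(2) = P(3), Q(3) = P(2)) by a relabeling that is its own inverse, so the two sums contain exactly the same terms in a different order. This is a special case — KL divergence is not symmetric in general: D_KL(P||Q) ≠ D_KL(Q||P) for most P, Q.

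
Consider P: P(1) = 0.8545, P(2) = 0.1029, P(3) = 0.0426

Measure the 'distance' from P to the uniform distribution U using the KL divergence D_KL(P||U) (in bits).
0.8596 bits

U(i) = 1/3 for all i

D_KL(P||U) = Σ P(x) log₂(P(x) / (1/3))
           = Σ P(x) log₂(P(x)) + log₂(3)
           = log₂(3) - H(P)

H(P) = -Σ P(x) log₂(P(x)):
  -P(1)·log₂(P(1)) = -(0.8545)·log₂(0.8545) = 0.19384
  -P(2)·log₂(P(2)) = -(0.1029)·log₂(0.1029) = 0.33758
  -P(3)·log₂(P(3)) = -(0.0426)·log₂(0.0426) = 0.19396
H(P) = 0.19384 + 0.33758 + 0.19396 = 0.72538 bits

log₂(3) = 1.58496 bits

D_KL(P||U) = 1.58496 - 0.72538 = 0.85958 ≈ 0.8596 bits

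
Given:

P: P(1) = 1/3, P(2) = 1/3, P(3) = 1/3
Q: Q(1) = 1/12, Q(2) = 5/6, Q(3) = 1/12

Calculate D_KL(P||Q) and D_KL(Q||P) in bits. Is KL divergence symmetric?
D_KL(P||Q) = 0.8927 bits, D_KL(Q||P) = 0.7683 bits. No, KL divergence is not symmetric.

D_KL(P||Q) = Σ P(x) log₂(P(x)/Q(x))

Computing term by term:
  P(1)·log₂(P(1)/Q(1)) = (1/3)·log₂((1/3)/(1/12)) = 0.66667
  P(2)·log₂(P(2)/Q(2)) = (1/3)·log₂((1/3)/(5/6)) = -0.44064
  P(3)·log₂(P(3)/Q(3)) = (1/3)·log₂((1/3)/(1/12)) = 0.66667

D_KL(P||Q) = 0.66667 - 0.44064 + 0.66667 = 0.89270 ≈ 0.8927 bits

D_KL(Q||P) = Σ Q(x) log₂(Q(x)/P(x))

Computing term by term:
  Q(1)·log₂(Q(1)/P(1)) = (1/12)·log₂((1/12)/(1/3)) = -0.16667
  Q(2)·log₂(Q(2)/P(2)) = (5/6)·log₂((5/6)/(1/3)) = 1.10161
  Q(3)·log₂(Q(3)/P(3)) = (1/12)·log₂((1/12)/(1/3)) = -0.16667

D_KL(Q||P) = -0.16667 + 1.10161 - 0.16667 = 0.76827 ≈ 0.7683 bits

These are NOT equal (difference: 0.1244 bits). KL divergence is asymmetric: D_KL(P||Q) ≠ D_KL(Q||P) in general.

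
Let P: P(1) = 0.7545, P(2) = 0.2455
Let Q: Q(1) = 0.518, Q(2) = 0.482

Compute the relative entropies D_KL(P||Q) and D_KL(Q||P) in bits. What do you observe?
D_KL(P||Q) = 0.1704 bits, D_KL(Q||P) = 0.1881 bits. The two directions give different values (D_KL(Q||P) exceeds D_KL(P||Q) by 0.0177 bits): KL divergence is asymmetric.

D_KL(P||Q) = Σ P(x) log₂(P(x)/Q(x))

Computing term by term:
  P(1)·log₂(P(1)/Q(1)) = 0.7545·log₂(0.7545/0.518) = 0.40937
  P(2)·log₂(P(2)/Q(2)) = 0.2455·log₂(0.2455/0.482) = -0.23895

D_KL(P||Q) = 0.40937 - 0.23895 = 0.17042 ≈ 0.1704 bits

D_KL(Q||P) = Σ Q(x) log₂(Q(x)/P(x))

Computing term by term:
  Q(1)·log₂(Q(1)/P(1)) = 0.518·log₂(0.518/0.7545) = -0.28105
  Q(2)·log₂(Q(2)/P(2)) = 0.482·log₂(0.482/0.2455) = 0.46914

D_KL(Q||P) = -0.28105 + 0.46914 = 0.18809 ≈ 0.1881 bits

These are NOT equal (difference: 0.0177 bits). KL divergence is asymmetric: D_KL(P||Q) ≠ D_KL(Q||P) in general.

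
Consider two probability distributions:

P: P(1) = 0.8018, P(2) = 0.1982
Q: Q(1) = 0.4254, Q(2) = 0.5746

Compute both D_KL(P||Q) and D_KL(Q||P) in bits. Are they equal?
D_KL(P||Q) = 0.4288 bits, D_KL(Q||P) = 0.4934 bits. No, they are not equal.

D_KL(P||Q) = Σ P(x) log₂(P(x)/Q(x))

Computing term by term:
  P(1)·log₂(P(1)/Q(1)) = 0.8018·log₂(0.8018/0.4254) = 0.73318
  P(2)·log₂(P(2)/Q(2)) = 0.1982·log₂(0.1982/0.5746) = -0.30436

D_KL(P||Q) = 0.73318 - 0.30436 = 0.42882 ≈ 0.4288 bits

D_KL(Q||P) = Σ Q(x) log₂(Q(x)/P(x))

Computing term by term:
  Q(1)·log₂(Q(1)/P(1)) = 0.4254·log₂(0.4254/0.8018) = -0.38900
  Q(2)·log₂(Q(2)/P(2)) = 0.5746·log₂(0.5746/0.1982) = 0.88236

D_KL(Q||P) = -0.38900 + 0.88236 = 0.49336 ≈ 0.4934 bits

These are NOT equal (difference: 0.0646 bits). KL divergence is asymmetric: D_KL(P||Q) ≠ D_KL(Q||P) in general.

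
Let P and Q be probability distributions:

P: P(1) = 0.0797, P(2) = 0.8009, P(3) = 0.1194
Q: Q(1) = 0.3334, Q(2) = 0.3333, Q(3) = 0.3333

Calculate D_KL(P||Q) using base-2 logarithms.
0.6716 bits

D_KL(P||Q) = Σ P(x) log₂(P(x)/Q(x))

Computing term by term:
  P(1)·log₂(P(1)/Q(1)) = 0.0797·log₂(0.0797/0.3334) = -0.16455
  P(2)·log₂(P(2)/Q(2)) = 0.8009·log₂(0.8009/0.3333) = 1.01298
  P(3)·log₂(P(3)/Q(3)) = 0.1194·log₂(0.1194/0.3333) = -0.17683

D_KL(P||Q) = -0.16455 + 1.01298 - 0.17683 = 0.67160 ≈ 0.6716 bits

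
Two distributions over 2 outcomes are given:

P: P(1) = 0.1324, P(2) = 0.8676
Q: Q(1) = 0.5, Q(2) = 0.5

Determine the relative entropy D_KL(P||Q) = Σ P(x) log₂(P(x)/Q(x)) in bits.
0.4360 bits

D_KL(P||Q) = Σ P(x) log₂(P(x)/Q(x))

Computing term by term:
  P(1)·log₂(P(1)/Q(1)) = 0.1324·log₂(0.1324/0.5) = -0.25381
  P(2)·log₂(P(2)/Q(2)) = 0.8676·log₂(0.8676/0.5) = 0.68983

D_KL(P||Q) = -0.25381 + 0.68983 = 0.43602 ≈ 0.4360 bits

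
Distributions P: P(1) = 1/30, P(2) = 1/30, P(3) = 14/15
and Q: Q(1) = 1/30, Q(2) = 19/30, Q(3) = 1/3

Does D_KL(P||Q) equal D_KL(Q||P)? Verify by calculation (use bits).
D_KL(P||Q) = 1.2448 bits, D_KL(Q||P) = 2.1952 bits. No — D_KL(P||Q) ≠ D_KL(Q||P) for this pair.

D_KL(P||Q) = Σ P(x) log₂(P(x)/Q(x))

Computing term by term:
  P(1)·log₂(P(1)/Q(1)) = (1/30)·log₂((1/30)/(1/30)) = 0.00000
  P(2)·log₂(P(2)/Q(2)) = (1/30)·log₂((1/30)/(19/30)) = -0.14160
  P(3)·log₂(P(3)/Q(3)) = (14/15)·log₂((14/15)/(1/3)) = 1.38640

D_KL(P||Q) = 0.00000 - 0.14160 + 1.38640 = 1.24480 ≈ 1.2448 bits

D_KL(Q||P) = Σ Q(x) log₂(Q(x)/P(x))

Computing term by term:
  Q(1)·log₂(Q(1)/P(1)) = (1/30)·log₂((1/30)/(1/30)) = 0.00000
  Q(2)·log₂(Q(2)/P(2)) = (19/30)·log₂((19/30)/(1/30)) = 2.69035
  Q(3)·log₂(Q(3)/P(3)) = (1/3)·log₂((1/3)/(14/15)) = -0.49514

D_KL(Q||P) = 0.00000 + 2.69035 - 0.49514 = 2.19521 ≈ 2.1952 bits

These are NOT equal (difference: 0.9504 bits). KL divergence is asymmetric: D_KL(P||Q) ≠ D_KL(Q||P) in general.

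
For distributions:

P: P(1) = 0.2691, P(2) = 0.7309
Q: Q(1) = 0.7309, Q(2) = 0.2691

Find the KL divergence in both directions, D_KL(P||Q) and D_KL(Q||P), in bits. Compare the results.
D_KL(P||Q) = 0.6657 bits, D_KL(Q||P) = 0.6657 bits. The two directions give exactly the same value for this pair.

D_KL(P||Q) = Σ P(x) log₂(P(x)/Q(x))

Computing term by term:
  P(1)·log₂(P(1)/Q(1)) = 0.2691·log₂(0.2691/0.7309) = -0.38792
  P(2)·log₂(P(2)/Q(2)) = 0.7309·log₂(0.7309/0.2691) = 1.05362

D_KL(P||Q) = -0.38792 + 1.05362 = 0.66570 ≈ 0.6657 bits

D_KL(Q||P) = Σ Q(x) log₂(Q(x)/P(x))

Computing term by term:
  Q(1)·log₂(Q(1)/P(1)) = 0.7309·log₂(0.7309/0.2691) = 1.05362
  Q(2)·log₂(Q(2)/P(2)) = 0.2691·log₂(0.2691/0.7309) = -0.38792

D_KL(Q||P) = 1.05362 - 0.38792 = 0.66570 ≈ 0.6657 bits

These ARE equal here. Q is P with outcomes relabeled (Q(1) = P(2), Q(2) = P(1)) by a relabeling that is its own inverse, so the two sums contain exactly the same terms in a different order. This is a special case — KL divergence is not symmetric in general: D_KL(P||Q) ≠ D_KL(Q||P) for most P, Q.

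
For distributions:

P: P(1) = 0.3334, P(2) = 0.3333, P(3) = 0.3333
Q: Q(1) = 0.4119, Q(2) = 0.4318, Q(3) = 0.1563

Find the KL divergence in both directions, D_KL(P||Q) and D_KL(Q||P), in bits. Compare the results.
D_KL(P||Q) = 0.1379 bits, D_KL(Q||P) = 0.1162 bits. D_KL(P||Q) is larger than D_KL(Q||P) by 0.0217 bits; the two directions differ.

D_KL(P||Q) = Σ P(x) log₂(P(x)/Q(x))

Computing term by term:
  P(1)·log₂(P(1)/Q(1)) = 0.3334·log₂(0.3334/0.4119) = -0.10170
  P(2)·log₂(P(2)/Q(2)) = 0.3333·log₂(0.3333/0.4318) = -0.12450
  P(3)·log₂(P(3)/Q(3)) = 0.3333·log₂(0.3333/0.1563) = 0.36413

D_KL(P||Q) = -0.10170 - 0.12450 + 0.36413 = 0.13793 ≈ 0.1379 bits

D_KL(Q||P) = Σ Q(x) log₂(Q(x)/P(x))

Computing term by term:
  Q(1)·log₂(Q(1)/P(1)) = 0.4119·log₂(0.4119/0.3334) = 0.12565
  Q(2)·log₂(Q(2)/P(2)) = 0.4318·log₂(0.4318/0.3333) = 0.16130
  Q(3)·log₂(Q(3)/P(3)) = 0.1563·log₂(0.1563/0.3333) = -0.17076

D_KL(Q||P) = 0.12565 + 0.16130 - 0.17076 = 0.11619 ≈ 0.1162 bits

These are NOT equal (difference: 0.0217 bits). KL divergence is asymmetric: D_KL(P||Q) ≠ D_KL(Q||P) in general.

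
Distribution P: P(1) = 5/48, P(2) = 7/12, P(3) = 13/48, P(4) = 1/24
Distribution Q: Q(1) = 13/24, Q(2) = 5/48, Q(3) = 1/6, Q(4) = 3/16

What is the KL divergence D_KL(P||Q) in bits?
1.3014 bits

D_KL(P||Q) = Σ P(x) log₂(P(x)/Q(x))

Computing term by term:
  P(1)·log₂(P(1)/Q(1)) = (5/48)·log₂((5/48)/(13/24)) = -0.24776
  P(2)·log₂(P(2)/Q(2)) = (7/12)·log₂((7/12)/(5/48)) = 1.44983
  P(3)·log₂(P(3)/Q(3)) = (13/48)·log₂((13/48)/(1/6)) = 0.18970
  P(4)·log₂(P(4)/Q(4)) = (1/24)·log₂((1/24)/(3/16)) = -0.09041

D_KL(P||Q) = -0.24776 + 1.44983 + 0.18970 - 0.09041 = 1.30136 ≈ 1.3014 bits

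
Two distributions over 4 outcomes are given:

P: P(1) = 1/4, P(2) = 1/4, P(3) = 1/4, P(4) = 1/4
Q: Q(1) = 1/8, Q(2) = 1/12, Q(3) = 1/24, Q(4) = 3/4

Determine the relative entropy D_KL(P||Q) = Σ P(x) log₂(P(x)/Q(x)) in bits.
0.8962 bits

D_KL(P||Q) = Σ P(x) log₂(P(x)/Q(x))

Computing term by term:
  P(1)·log₂(P(1)/Q(1)) = (1/4)·log₂((1/4)/(1/8)) = 0.25000
  P(2)·log₂(P(2)/Q(2)) = (1/4)·log₂((1/4)/(1/12)) = 0.39624
  P(3)·log₂(P(3)/Q(3)) = (1/4)·log₂((1/4)/(1/24)) = 0.64624
  P(4)·log₂(P(4)/Q(4)) = (1/4)·log₂((1/4)/(3/4)) = -0.39624

D_KL(P||Q) = 0.25000 + 0.39624 + 0.64624 - 0.39624 = 0.89624 ≈ 0.8962 bits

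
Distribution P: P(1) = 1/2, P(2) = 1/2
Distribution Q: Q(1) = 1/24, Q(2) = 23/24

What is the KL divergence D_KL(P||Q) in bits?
1.3232 bits

D_KL(P||Q) = Σ P(x) log₂(P(x)/Q(x))

Computing term by term:
  P(1)·log₂(P(1)/Q(1)) = (1/2)·log₂((1/2)/(1/24)) = 1.79248
  P(2)·log₂(P(2)/Q(2)) = (1/2)·log₂((1/2)/(23/24)) = -0.46930

D_KL(P||Q) = 1.79248 - 0.46930 = 1.32318 ≈ 1.3232 bits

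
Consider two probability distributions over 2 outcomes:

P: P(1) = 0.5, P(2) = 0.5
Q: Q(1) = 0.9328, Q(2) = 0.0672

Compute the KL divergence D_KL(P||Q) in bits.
0.9979 bits

D_KL(P||Q) = Σ P(x) log₂(P(x)/Q(x))

Computing term by term:
  P(1)·log₂(P(1)/Q(1)) = 0.5·log₂(0.5/0.9328) = -0.44982
  P(2)·log₂(P(2)/Q(2)) = 0.5·log₂(0.5/0.0672) = 1.44770

D_KL(P||Q) = -0.44982 + 1.44770 = 0.99788 ≈ 0.9979 bits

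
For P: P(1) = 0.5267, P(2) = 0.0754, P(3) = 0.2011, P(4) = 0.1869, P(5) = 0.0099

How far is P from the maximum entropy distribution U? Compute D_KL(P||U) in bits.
0.5701 bits

U(i) = 1/5 for all i

D_KL(P||U) = Σ P(x) log₂(P(x) / (1/5))
           = Σ P(x) log₂(P(x)) + log₂(5)
           = log₂(5) - H(P)

H(P) = -Σ P(x) log₂(P(x)):
  -P(1)·log₂(P(1)) = -(0.5267)·log₂(0.5267) = 0.48717
  -P(2)·log₂(P(2)) = -(0.0754)·log₂(0.0754) = 0.28119
  -P(3)·log₂(P(3)) = -(0.2011)·log₂(0.2011) = 0.46535
  -P(4)·log₂(P(4)) = -(0.1869)·log₂(0.1869) = 0.45223
  -P(5)·log₂(P(5)) = -(0.0099)·log₂(0.0099) = 0.06592
H(P) = 0.48717 + 0.28119 + 0.46535 + 0.45223 + 0.06592 = 1.75186 bits

log₂(5) = 2.32193 bits

D_KL(P||U) = 2.32193 - 1.75186 = 0.57007 ≈ 0.5701 bits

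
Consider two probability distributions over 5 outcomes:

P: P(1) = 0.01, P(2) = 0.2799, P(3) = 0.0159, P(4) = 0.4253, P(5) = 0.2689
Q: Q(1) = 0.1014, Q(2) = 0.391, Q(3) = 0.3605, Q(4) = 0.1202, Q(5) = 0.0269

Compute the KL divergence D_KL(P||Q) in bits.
1.4285 bits

D_KL(P||Q) = Σ P(x) log₂(P(x)/Q(x))

Computing term by term:
  P(1)·log₂(P(1)/Q(1)) = 0.01·log₂(0.01/0.1014) = -0.03342
  P(2)·log₂(P(2)/Q(2)) = 0.2799·log₂(0.2799/0.391) = -0.13498
  P(3)·log₂(P(3)/Q(3)) = 0.0159·log₂(0.0159/0.3605) = -0.07160
  P(4)·log₂(P(4)/Q(4)) = 0.4253·log₂(0.4253/0.1202) = 0.77534
  P(5)·log₂(P(5)/Q(5)) = 0.2689·log₂(0.2689/0.0269) = 0.89312

D_KL(P||Q) = -0.03342 - 0.13498 - 0.07160 + 0.77534 + 0.89312 = 1.42846 ≈ 1.4285 bits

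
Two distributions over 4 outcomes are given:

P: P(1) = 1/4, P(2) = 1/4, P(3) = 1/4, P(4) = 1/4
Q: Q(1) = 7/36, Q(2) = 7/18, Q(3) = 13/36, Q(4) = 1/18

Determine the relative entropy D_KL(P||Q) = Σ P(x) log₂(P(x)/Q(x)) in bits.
0.3411 bits

D_KL(P||Q) = Σ P(x) log₂(P(x)/Q(x))

Computing term by term:
  P(1)·log₂(P(1)/Q(1)) = (1/4)·log₂((1/4)/(7/36)) = 0.09064
  P(2)·log₂(P(2)/Q(2)) = (1/4)·log₂((1/4)/(7/18)) = -0.15936
  P(3)·log₂(P(3)/Q(3)) = (1/4)·log₂((1/4)/(13/36)) = -0.13263
  P(4)·log₂(P(4)/Q(4)) = (1/4)·log₂((1/4)/(1/18)) = 0.54248

D_KL(P||Q) = 0.09064 - 0.15936 - 0.13263 + 0.54248 = 0.34113 ≈ 0.3411 bits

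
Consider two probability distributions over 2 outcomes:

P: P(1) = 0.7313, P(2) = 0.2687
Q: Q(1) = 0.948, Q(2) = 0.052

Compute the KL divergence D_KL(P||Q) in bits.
0.3628 bits

D_KL(P||Q) = Σ P(x) log₂(P(x)/Q(x))

Computing term by term:
  P(1)·log₂(P(1)/Q(1)) = 0.7313·log₂(0.7313/0.948) = -0.27382
  P(2)·log₂(P(2)/Q(2)) = 0.2687·log₂(0.2687/0.052) = 0.63666

D_KL(P||Q) = -0.27382 + 0.63666 = 0.36284 ≈ 0.3628 bits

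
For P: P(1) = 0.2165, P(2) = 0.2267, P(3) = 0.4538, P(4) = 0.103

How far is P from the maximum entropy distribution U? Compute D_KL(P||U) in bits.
0.1816 bits

U(i) = 1/4 for all i

D_KL(P||U) = Σ P(x) log₂(P(x) / (1/4))
           = Σ P(x) log₂(P(x)) + log₂(4)
           = log₂(4) - H(P)

H(P) = -Σ P(x) log₂(P(x)):
  -P(1)·log₂(P(1)) = -(0.2165)·log₂(0.2165) = 0.47794
  -P(2)·log₂(P(2)) = -(0.2267)·log₂(0.2267) = 0.48540
  -P(3)·log₂(P(3)) = -(0.4538)·log₂(0.4538) = 0.51727
  -P(4)·log₂(P(4)) = -(0.103)·log₂(0.103) = 0.33777
H(P) = 0.47794 + 0.48540 + 0.51727 + 0.33777 = 1.81838 bits

log₂(4) = 2.00000 bits

D_KL(P||U) = 2.00000 - 1.81838 = 0.18162 ≈ 0.1816 bits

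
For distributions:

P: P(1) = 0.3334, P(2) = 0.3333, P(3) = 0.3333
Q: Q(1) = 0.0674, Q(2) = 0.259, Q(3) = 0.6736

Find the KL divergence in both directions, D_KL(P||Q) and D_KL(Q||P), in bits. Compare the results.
D_KL(P||Q) = 0.5519 bits, D_KL(Q||P) = 0.4341 bits. D_KL(P||Q) is larger than D_KL(Q||P) by 0.1178 bits; the two directions differ.

D_KL(P||Q) = Σ P(x) log₂(P(x)/Q(x))

Computing term by term:
  P(1)·log₂(P(1)/Q(1)) = 0.3334·log₂(0.3334/0.0674) = 0.76896
  P(2)·log₂(P(2)/Q(2)) = 0.3333·log₂(0.3333/0.259) = 0.12128
  P(3)·log₂(P(3)/Q(3)) = 0.3333·log₂(0.3333/0.6736) = -0.33832

D_KL(P||Q) = 0.76896 + 0.12128 - 0.33832 = 0.55192 ≈ 0.5519 bits

D_KL(Q||P) = Σ Q(x) log₂(Q(x)/P(x))

Computing term by term:
  Q(1)·log₂(Q(1)/P(1)) = 0.0674·log₂(0.0674/0.3334) = -0.15545
  Q(2)·log₂(Q(2)/P(2)) = 0.259·log₂(0.259/0.3333) = -0.09424
  Q(3)·log₂(Q(3)/P(3)) = 0.6736·log₂(0.6736/0.3333) = 0.68375

D_KL(Q||P) = -0.15545 - 0.09424 + 0.68375 = 0.43406 ≈ 0.4341 bits

These are NOT equal (difference: 0.1178 bits). KL divergence is asymmetric: D_KL(P||Q) ≠ D_KL(Q||P) in general.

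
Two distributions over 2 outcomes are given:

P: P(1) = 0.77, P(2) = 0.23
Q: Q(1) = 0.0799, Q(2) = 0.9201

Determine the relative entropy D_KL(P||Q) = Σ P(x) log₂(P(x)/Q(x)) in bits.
2.0568 bits

D_KL(P||Q) = Σ P(x) log₂(P(x)/Q(x))

Computing term by term:
  P(1)·log₂(P(1)/Q(1)) = 0.77·log₂(0.77/0.0799) = 2.51682
  P(2)·log₂(P(2)/Q(2)) = 0.23·log₂(0.23/0.9201) = -0.46004

D_KL(P||Q) = 2.51682 - 0.46004 = 2.05678 ≈ 2.0568 bits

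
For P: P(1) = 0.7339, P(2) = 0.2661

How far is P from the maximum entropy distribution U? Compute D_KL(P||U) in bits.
0.1642 bits

U(i) = 1/2 for all i

D_KL(P||U) = Σ P(x) log₂(P(x) / (1/2))
           = Σ P(x) log₂(P(x)) + log₂(2)
           = log₂(2) - H(P)

H(P) = -Σ P(x) log₂(P(x)):
  -P(1)·log₂(P(1)) = -(0.7339)·log₂(0.7339) = 0.32757
  -P(2)·log₂(P(2)) = -(0.2661)·log₂(0.2661) = 0.50824
H(P) = 0.32757 + 0.50824 = 0.83581 bits

log₂(2) = 1.00000 bits

D_KL(P||U) = 1.00000 - 0.83581 = 0.16419 ≈ 0.1642 bits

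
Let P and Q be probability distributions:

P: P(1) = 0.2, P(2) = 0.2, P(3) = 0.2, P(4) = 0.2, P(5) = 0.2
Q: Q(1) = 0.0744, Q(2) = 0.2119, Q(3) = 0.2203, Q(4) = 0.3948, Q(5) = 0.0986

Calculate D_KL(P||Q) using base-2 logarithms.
0.2486 bits

D_KL(P||Q) = Σ P(x) log₂(P(x)/Q(x))

Computing term by term:
  P(1)·log₂(P(1)/Q(1)) = 0.2·log₂(0.2/0.0744) = 0.28533
  P(2)·log₂(P(2)/Q(2)) = 0.2·log₂(0.2/0.2119) = -0.01668
  P(3)·log₂(P(3)/Q(3)) = 0.2·log₂(0.2/0.2203) = -0.02789
  P(4)·log₂(P(4)/Q(4)) = 0.2·log₂(0.2/0.3948) = -0.19622
  P(5)·log₂(P(5)/Q(5)) = 0.2·log₂(0.2/0.0986) = 0.20407

D_KL(P||Q) = 0.28533 - 0.01668 - 0.02789 - 0.19622 + 0.20407 = 0.24861 ≈ 0.2486 bits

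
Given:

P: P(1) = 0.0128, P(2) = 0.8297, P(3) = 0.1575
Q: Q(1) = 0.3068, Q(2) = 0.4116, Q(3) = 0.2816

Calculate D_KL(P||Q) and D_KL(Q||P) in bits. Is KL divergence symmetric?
D_KL(P||Q) = 0.6484 bits, D_KL(Q||P) = 1.2259 bits. No, KL divergence is not symmetric.

D_KL(P||Q) = Σ P(x) log₂(P(x)/Q(x))

Computing term by term:
  P(1)·log₂(P(1)/Q(1)) = 0.0128·log₂(0.0128/0.3068) = -0.05866
  P(2)·log₂(P(2)/Q(2)) = 0.8297·log₂(0.8297/0.4116) = 0.83911
  P(3)·log₂(P(3)/Q(3)) = 0.1575·log₂(0.1575/0.2816) = -0.13203

D_KL(P||Q) = -0.05866 + 0.83911 - 0.13203 = 0.64842 ≈ 0.6484 bits

D_KL(Q||P) = Σ Q(x) log₂(Q(x)/P(x))

Computing term by term:
  Q(1)·log₂(Q(1)/P(1)) = 0.3068·log₂(0.3068/0.0128) = 1.40609
  Q(2)·log₂(Q(2)/P(2)) = 0.4116·log₂(0.4116/0.8297) = -0.41627
  Q(3)·log₂(Q(3)/P(3)) = 0.2816·log₂(0.2816/0.1575) = 0.23606

D_KL(Q||P) = 1.40609 - 0.41627 + 0.23606 = 1.22588 ≈ 1.2259 bits

These are NOT equal (difference: 0.5775 bits). KL divergence is asymmetric: D_KL(P||Q) ≠ D_KL(Q||P) in general.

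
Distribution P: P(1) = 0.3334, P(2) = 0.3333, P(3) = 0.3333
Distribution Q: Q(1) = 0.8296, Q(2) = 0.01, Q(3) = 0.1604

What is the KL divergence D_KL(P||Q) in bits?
1.5993 bits

D_KL(P||Q) = Σ P(x) log₂(P(x)/Q(x))

Computing term by term:
  P(1)·log₂(P(1)/Q(1)) = 0.3334·log₂(0.3334/0.8296) = -0.43847
  P(2)·log₂(P(2)/Q(2)) = 0.3333·log₂(0.3333/0.01) = 1.68608
  P(3)·log₂(P(3)/Q(3)) = 0.3333·log₂(0.3333/0.1604) = 0.35168

D_KL(P||Q) = -0.43847 + 1.68608 + 0.35168 = 1.59929 ≈ 1.5993 bits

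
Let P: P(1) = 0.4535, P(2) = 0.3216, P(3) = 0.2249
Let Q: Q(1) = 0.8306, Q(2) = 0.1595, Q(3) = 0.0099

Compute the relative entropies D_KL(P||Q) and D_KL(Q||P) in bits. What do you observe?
D_KL(P||Q) = 0.9428 bits, D_KL(Q||P) = 0.5192 bits. The two directions give different values (D_KL(P||Q) exceeds D_KL(Q||P) by 0.4236 bits): KL divergence is asymmetric.

D_KL(P||Q) = Σ P(x) log₂(P(x)/Q(x))

Computing term by term:
  P(1)·log₂(P(1)/Q(1)) = 0.4535·log₂(0.4535/0.8306) = -0.39593
  P(2)·log₂(P(2)/Q(2)) = 0.3216·log₂(0.3216/0.1595) = 0.32537
  P(3)·log₂(P(3)/Q(3)) = 0.2249·log₂(0.2249/0.0099) = 1.01333

D_KL(P||Q) = -0.39593 + 0.32537 + 1.01333 = 0.94277 ≈ 0.9428 bits

D_KL(Q||P) = Σ Q(x) log₂(Q(x)/P(x))

Computing term by term:
  Q(1)·log₂(Q(1)/P(1)) = 0.8306·log₂(0.8306/0.4535) = 0.72516
  Q(2)·log₂(Q(2)/P(2)) = 0.1595·log₂(0.1595/0.3216) = -0.16137
  Q(3)·log₂(Q(3)/P(3)) = 0.0099·log₂(0.0099/0.2249) = -0.04461

D_KL(Q||P) = 0.72516 - 0.16137 - 0.04461 = 0.51918 ≈ 0.5192 bits

These are NOT equal (difference: 0.4236 bits). KL divergence is asymmetric: D_KL(P||Q) ≠ D_KL(Q||P) in general.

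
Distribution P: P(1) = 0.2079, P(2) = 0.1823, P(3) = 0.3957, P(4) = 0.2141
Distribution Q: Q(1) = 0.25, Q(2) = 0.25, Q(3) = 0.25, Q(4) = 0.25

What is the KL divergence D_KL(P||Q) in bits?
0.0759 bits

D_KL(P||Q) = Σ P(x) log₂(P(x)/Q(x))

Computing term by term:
  P(1)·log₂(P(1)/Q(1)) = 0.2079·log₂(0.2079/0.25) = -0.05531
  P(2)·log₂(P(2)/Q(2)) = 0.1823·log₂(0.1823/0.25) = -0.08306
  P(3)·log₂(P(3)/Q(3)) = 0.3957·log₂(0.3957/0.25) = 0.26214
  P(4)·log₂(P(4)/Q(4)) = 0.2141·log₂(0.2141/0.25) = -0.04788

D_KL(P||Q) = -0.05531 - 0.08306 + 0.26214 - 0.04788 = 0.07589 ≈ 0.0759 bits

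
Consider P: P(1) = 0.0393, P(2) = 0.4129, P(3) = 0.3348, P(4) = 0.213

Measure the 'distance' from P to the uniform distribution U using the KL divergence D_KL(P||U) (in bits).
0.2858 bits

U(i) = 1/4 for all i

D_KL(P||U) = Σ P(x) log₂(P(x) / (1/4))
           = Σ P(x) log₂(P(x)) + log₂(4)
           = log₂(4) - H(P)

H(P) = -Σ P(x) log₂(P(x)):
  -P(1)·log₂(P(1)) = -(0.0393)·log₂(0.0393) = 0.18350
  -P(2)·log₂(P(2)) = -(0.4129)·log₂(0.4129) = 0.52692
  -P(3)·log₂(P(3)) = -(0.3348)·log₂(0.3348) = 0.52852
  -P(4)·log₂(P(4)) = -(0.213)·log₂(0.213) = 0.47522
H(P) = 0.18350 + 0.52692 + 0.52852 + 0.47522 = 1.71416 bits

log₂(4) = 2.00000 bits

D_KL(P||U) = 2.00000 - 1.71416 = 0.28584 ≈ 0.2858 bits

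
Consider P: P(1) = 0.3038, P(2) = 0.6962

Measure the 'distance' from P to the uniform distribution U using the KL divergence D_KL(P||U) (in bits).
0.1141 bits

U(i) = 1/2 for all i

D_KL(P||U) = Σ P(x) log₂(P(x) / (1/2))
           = Σ P(x) log₂(P(x)) + log₂(2)
           = log₂(2) - H(P)

H(P) = -Σ P(x) log₂(P(x)):
  -P(1)·log₂(P(1)) = -(0.3038)·log₂(0.3038) = 0.52217
  -P(2)·log₂(P(2)) = -(0.6962)·log₂(0.6962) = 0.36371
H(P) = 0.52217 + 0.36371 = 0.88588 bits

log₂(2) = 1.00000 bits

D_KL(P||U) = 1.00000 - 0.88588 = 0.11412 ≈ 0.1141 bits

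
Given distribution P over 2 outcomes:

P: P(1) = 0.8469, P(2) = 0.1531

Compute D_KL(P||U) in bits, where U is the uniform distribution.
0.3825 bits

U(i) = 1/2 for all i

D_KL(P||U) = Σ P(x) log₂(P(x) / (1/2))
           = Σ P(x) log₂(P(x)) + log₂(2)
           = log₂(2) - H(P)

H(P) = -Σ P(x) log₂(P(x)):
  -P(1)·log₂(P(1)) = -(0.8469)·log₂(0.8469) = 0.20303
  -P(2)·log₂(P(2)) = -(0.1531)·log₂(0.1531) = 0.41451
H(P) = 0.20303 + 0.41451 = 0.61754 bits

log₂(2) = 1.00000 bits

D_KL(P||U) = 1.00000 - 0.61754 = 0.38246 ≈ 0.3825 bits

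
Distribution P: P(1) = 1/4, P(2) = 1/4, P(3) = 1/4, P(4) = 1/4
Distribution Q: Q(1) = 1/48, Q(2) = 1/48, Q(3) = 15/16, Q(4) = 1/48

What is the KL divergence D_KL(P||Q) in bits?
2.2120 bits

D_KL(P||Q) = Σ P(x) log₂(P(x)/Q(x))

Computing term by term:
  P(1)·log₂(P(1)/Q(1)) = (1/4)·log₂((1/4)/(1/48)) = 0.89624
  P(2)·log₂(P(2)/Q(2)) = (1/4)·log₂((1/4)/(1/48)) = 0.89624
  P(3)·log₂(P(3)/Q(3)) = (1/4)·log₂((1/4)/(15/16)) = -0.47672
  P(4)·log₂(P(4)/Q(4)) = (1/4)·log₂((1/4)/(1/48)) = 0.89624

D_KL(P||Q) = 0.89624 + 0.89624 - 0.47672 + 0.89624 = 2.21200 ≈ 2.2120 bits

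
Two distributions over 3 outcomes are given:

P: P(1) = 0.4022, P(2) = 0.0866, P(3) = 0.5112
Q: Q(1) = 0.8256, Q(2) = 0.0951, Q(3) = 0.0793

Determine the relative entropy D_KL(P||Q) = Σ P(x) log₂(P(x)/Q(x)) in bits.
0.9454 bits

D_KL(P||Q) = Σ P(x) log₂(P(x)/Q(x))

Computing term by term:
  P(1)·log₂(P(1)/Q(1)) = 0.4022·log₂(0.4022/0.8256) = -0.41729
  P(2)·log₂(P(2)/Q(2)) = 0.0866·log₂(0.0866/0.0951) = -0.01170
  P(3)·log₂(P(3)/Q(3)) = 0.5112·log₂(0.5112/0.0793) = 1.37436

D_KL(P||Q) = -0.41729 - 0.01170 + 1.37436 = 0.94537 ≈ 0.9454 bits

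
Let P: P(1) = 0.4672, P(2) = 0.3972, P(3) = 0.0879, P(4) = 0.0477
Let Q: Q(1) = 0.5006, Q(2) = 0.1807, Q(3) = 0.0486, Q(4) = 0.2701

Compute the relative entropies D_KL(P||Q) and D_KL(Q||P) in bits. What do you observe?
D_KL(P||Q) = 0.3606 bits, D_KL(Q||P) = 0.4786 bits. The two directions give different values (D_KL(Q||P) exceeds D_KL(P||Q) by 0.1180 bits): KL divergence is asymmetric.

D_KL(P||Q) = Σ P(x) log₂(P(x)/Q(x))

Computing term by term:
  P(1)·log₂(P(1)/Q(1)) = 0.4672·log₂(0.4672/0.5006) = -0.04654
  P(2)·log₂(P(2)/Q(2)) = 0.3972·log₂(0.3972/0.1807) = 0.45133
  P(3)·log₂(P(3)/Q(3)) = 0.0879·log₂(0.0879/0.0486) = 0.07515
  P(4)·log₂(P(4)/Q(4)) = 0.0477·log₂(0.0477/0.2701) = -0.11932

D_KL(P||Q) = -0.04654 + 0.45133 + 0.07515 - 0.11932 = 0.36062 ≈ 0.3606 bits

D_KL(Q||P) = Σ Q(x) log₂(Q(x)/P(x))

Computing term by term:
  Q(1)·log₂(Q(1)/P(1)) = 0.5006·log₂(0.5006/0.4672) = 0.04987
  Q(2)·log₂(Q(2)/P(2)) = 0.1807·log₂(0.1807/0.3972) = -0.20532
  Q(3)·log₂(Q(3)/P(3)) = 0.0486·log₂(0.0486/0.0879) = -0.04155
  Q(4)·log₂(Q(4)/P(4)) = 0.2701·log₂(0.2701/0.0477) = 0.67564

D_KL(Q||P) = 0.04987 - 0.20532 - 0.04155 + 0.67564 = 0.47864 ≈ 0.4786 bits

These are NOT equal (difference: 0.1180 bits). KL divergence is asymmetric: D_KL(P||Q) ≠ D_KL(Q||P) in general.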